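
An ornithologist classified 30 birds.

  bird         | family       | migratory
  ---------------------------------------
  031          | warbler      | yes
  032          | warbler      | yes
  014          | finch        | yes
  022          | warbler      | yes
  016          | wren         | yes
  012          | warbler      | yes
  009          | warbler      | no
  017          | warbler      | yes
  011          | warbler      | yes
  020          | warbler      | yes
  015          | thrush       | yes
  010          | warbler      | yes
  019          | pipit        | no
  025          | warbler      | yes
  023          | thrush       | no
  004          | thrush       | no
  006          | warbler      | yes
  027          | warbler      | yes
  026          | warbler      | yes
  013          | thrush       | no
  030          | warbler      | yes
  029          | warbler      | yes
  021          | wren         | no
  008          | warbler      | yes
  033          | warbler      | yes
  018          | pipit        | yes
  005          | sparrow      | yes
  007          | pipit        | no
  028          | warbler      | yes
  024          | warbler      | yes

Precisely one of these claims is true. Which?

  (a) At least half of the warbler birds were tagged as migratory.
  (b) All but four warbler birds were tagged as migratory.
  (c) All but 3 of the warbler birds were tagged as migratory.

|A| = 19, |A ∩ B| = 18, |A ∖ B| = 1.
(a) requires |A ∩ B| ≥ |A ∖ B|: true.
(b) requires |A ∖ B| = 4: false.
(c) requires |A ∖ B| = 3: false.

(a)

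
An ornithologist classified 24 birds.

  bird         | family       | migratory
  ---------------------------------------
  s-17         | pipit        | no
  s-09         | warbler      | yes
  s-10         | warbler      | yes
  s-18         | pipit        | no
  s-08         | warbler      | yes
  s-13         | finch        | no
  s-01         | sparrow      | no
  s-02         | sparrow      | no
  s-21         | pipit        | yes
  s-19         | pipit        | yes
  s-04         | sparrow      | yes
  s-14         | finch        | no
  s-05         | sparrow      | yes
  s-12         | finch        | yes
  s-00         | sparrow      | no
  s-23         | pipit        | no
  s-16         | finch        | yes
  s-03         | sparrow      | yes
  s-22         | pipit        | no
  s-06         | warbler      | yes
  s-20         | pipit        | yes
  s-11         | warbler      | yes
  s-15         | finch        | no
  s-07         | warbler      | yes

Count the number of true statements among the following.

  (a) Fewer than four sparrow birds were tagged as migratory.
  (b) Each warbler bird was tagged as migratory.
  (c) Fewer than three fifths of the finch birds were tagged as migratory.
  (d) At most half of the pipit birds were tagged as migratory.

(a) sparrow: |A| = 6, |A ∩ B| = 3; needs |A ∩ B| < 4 — true.
(b) warbler: |A| = 6, |A ∩ B| = 6; needs A ⊆ B, i.e. every element of A is in B (|A ∖ B| = 0) — true.
(c) finch: |A| = 5, |A ∩ B| = 2; needs |A ∩ B| / |A| < 3/5 — true.
(d) pipit: |A| = 7, |A ∩ B| = 3; needs |A ∩ B| ≤ |A ∖ B| — true.

4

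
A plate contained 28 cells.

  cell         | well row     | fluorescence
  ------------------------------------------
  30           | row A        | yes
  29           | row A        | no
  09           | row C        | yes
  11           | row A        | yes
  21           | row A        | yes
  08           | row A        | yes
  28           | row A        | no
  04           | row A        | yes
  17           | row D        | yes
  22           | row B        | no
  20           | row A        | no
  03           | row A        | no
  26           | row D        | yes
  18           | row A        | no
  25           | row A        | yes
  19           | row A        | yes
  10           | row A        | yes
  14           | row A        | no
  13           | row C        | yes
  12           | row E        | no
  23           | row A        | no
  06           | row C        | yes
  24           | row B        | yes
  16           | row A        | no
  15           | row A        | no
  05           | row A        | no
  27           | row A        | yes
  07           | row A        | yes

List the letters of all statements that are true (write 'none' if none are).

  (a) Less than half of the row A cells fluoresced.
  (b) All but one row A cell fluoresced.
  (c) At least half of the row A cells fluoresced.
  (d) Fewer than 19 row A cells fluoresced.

(c), (d)

|A| = 20, |A ∩ B| = 10, |A ∖ B| = 10.
(a) |A ∩ B| < |A ∖ B|: fails.
(b) |A ∖ B| = 1: fails.
(c) |A ∩ B| ≥ |A ∖ B|: holds.
(d) |A ∩ B| < 19: holds.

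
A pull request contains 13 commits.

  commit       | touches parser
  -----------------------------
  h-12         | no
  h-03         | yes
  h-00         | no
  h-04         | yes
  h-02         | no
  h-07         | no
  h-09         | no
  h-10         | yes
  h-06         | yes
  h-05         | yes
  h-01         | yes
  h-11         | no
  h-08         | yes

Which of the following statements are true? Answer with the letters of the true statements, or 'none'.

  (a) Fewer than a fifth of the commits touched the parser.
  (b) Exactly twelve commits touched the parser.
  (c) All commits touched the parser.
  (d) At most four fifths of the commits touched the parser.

|A| = 13, |A ∩ B| = 7, |A ∖ B| = 6.
(a) |A ∩ B| / |A| < 1/5: fails.
(b) |A ∩ B| = 12: fails.
(c) A ⊆ B, i.e. every element of A is in B (|A ∖ B| = 0): fails.
(d) |A ∩ B| / |A| ≤ 4/5: holds.

(d)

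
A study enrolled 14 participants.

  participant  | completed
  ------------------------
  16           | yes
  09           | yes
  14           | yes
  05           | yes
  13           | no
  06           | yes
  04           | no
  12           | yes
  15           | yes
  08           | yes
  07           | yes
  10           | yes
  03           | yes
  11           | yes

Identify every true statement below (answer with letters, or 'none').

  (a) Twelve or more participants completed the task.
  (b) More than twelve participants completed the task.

(a)

|A| = 14, |A ∩ B| = 12, |A ∖ B| = 2.
(a) |A ∩ B| ≥ 12: holds.
(b) |A ∩ B| > 12: fails.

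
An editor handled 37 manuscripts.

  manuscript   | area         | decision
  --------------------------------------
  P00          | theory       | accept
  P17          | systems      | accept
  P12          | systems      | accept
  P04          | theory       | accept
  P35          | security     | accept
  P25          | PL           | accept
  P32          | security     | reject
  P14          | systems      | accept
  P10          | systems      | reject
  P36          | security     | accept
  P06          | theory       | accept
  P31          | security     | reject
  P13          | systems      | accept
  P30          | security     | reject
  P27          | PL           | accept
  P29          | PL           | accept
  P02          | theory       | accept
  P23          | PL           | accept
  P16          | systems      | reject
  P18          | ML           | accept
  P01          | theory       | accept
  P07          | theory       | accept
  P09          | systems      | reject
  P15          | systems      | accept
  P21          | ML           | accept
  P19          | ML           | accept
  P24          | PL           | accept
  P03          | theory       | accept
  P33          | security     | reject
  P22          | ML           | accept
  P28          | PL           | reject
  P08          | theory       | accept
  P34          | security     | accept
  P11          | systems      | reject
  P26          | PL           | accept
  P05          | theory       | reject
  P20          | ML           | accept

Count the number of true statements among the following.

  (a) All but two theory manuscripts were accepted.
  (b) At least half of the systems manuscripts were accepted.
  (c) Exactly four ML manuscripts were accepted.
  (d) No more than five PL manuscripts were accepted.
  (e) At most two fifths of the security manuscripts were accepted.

(a) theory: |A| = 9, |A ∩ B| = 8; needs |A ∖ B| = 2 — false.
(b) systems: |A| = 9, |A ∩ B| = 5; needs |A ∩ B| ≥ |A ∖ B| — true.
(c) ML: |A| = 5, |A ∩ B| = 5; needs |A ∩ B| = 4 — false.
(d) PL: |A| = 7, |A ∩ B| = 6; needs |A ∩ B| ≤ 5 — false.
(e) security: |A| = 7, |A ∩ B| = 3; needs |A ∩ B| / |A| ≤ 2/5 — false.

1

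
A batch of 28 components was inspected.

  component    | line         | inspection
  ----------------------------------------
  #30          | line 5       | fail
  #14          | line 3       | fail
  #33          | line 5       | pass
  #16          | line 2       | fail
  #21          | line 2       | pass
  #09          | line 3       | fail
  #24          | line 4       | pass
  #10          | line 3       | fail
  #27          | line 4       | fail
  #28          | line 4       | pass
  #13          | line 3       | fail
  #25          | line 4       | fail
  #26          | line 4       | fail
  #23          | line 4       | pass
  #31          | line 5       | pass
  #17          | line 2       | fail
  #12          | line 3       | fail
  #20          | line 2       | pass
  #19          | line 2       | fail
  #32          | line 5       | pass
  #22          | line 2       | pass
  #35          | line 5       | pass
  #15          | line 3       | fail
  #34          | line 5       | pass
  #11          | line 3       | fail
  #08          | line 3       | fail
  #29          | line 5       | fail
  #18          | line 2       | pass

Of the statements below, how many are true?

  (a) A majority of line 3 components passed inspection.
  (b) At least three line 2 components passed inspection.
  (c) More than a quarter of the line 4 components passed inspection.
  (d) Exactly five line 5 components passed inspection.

(a) line 3: |A| = 8, |A ∩ B| = 0; needs |A ∩ B| > |A ∖ B| — false.
(b) line 2: |A| = 7, |A ∩ B| = 4; needs |A ∩ B| ≥ 3 — true.
(c) line 4: |A| = 6, |A ∩ B| = 3; needs |A ∩ B| / |A| > 1/4 — true.
(d) line 5: |A| = 7, |A ∩ B| = 5; needs |A ∩ B| = 5 — true.

3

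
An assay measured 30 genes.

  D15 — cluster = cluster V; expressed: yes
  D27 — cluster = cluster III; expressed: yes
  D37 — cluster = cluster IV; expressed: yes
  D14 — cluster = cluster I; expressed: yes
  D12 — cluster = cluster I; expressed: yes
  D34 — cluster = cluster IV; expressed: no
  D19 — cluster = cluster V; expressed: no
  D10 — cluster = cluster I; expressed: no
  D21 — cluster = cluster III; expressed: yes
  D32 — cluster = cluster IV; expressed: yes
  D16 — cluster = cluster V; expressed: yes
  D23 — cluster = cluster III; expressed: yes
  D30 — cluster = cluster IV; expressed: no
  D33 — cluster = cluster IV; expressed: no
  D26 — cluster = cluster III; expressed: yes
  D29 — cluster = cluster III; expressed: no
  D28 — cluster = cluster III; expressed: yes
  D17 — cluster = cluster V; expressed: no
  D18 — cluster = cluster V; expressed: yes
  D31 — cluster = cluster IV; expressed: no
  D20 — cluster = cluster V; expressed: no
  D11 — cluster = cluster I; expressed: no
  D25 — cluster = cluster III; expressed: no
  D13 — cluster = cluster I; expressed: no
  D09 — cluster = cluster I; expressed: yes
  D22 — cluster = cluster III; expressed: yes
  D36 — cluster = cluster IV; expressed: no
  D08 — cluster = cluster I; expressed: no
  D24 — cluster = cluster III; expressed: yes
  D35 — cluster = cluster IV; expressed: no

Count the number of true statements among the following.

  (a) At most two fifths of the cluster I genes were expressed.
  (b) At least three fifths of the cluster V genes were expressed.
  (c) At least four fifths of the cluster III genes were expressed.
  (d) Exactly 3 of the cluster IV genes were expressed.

(a) cluster I: |A| = 7, |A ∩ B| = 3; needs |A ∩ B| / |A| ≤ 2/5 — false.
(b) cluster V: |A| = 6, |A ∩ B| = 3; needs |A ∩ B| / |A| ≥ 3/5 — false.
(c) cluster III: |A| = 9, |A ∩ B| = 7; needs |A ∩ B| / |A| ≥ 4/5 — false.
(d) cluster IV: |A| = 8, |A ∩ B| = 2; needs |A ∩ B| = 3 — false.

0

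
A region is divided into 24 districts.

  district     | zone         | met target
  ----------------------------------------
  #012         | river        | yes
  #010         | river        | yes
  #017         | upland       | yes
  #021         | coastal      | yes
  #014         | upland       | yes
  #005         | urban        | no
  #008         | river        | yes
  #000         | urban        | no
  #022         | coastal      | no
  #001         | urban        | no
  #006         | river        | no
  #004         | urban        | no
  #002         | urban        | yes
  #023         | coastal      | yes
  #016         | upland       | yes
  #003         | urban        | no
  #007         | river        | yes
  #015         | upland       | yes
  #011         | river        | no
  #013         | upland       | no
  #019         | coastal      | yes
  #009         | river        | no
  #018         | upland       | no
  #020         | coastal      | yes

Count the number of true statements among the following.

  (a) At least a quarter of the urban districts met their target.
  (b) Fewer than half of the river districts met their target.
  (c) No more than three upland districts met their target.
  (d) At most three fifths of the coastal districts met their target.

(a) urban: |A| = 6, |A ∩ B| = 1; needs |A ∩ B| / |A| ≥ 1/4 — false.
(b) river: |A| = 7, |A ∩ B| = 4; needs |A ∩ B| < |A ∖ B| — false.
(c) upland: |A| = 6, |A ∩ B| = 4; needs |A ∩ B| ≤ 3 — false.
(d) coastal: |A| = 5, |A ∩ B| = 4; needs |A ∩ B| / |A| ≤ 3/5 — false.

0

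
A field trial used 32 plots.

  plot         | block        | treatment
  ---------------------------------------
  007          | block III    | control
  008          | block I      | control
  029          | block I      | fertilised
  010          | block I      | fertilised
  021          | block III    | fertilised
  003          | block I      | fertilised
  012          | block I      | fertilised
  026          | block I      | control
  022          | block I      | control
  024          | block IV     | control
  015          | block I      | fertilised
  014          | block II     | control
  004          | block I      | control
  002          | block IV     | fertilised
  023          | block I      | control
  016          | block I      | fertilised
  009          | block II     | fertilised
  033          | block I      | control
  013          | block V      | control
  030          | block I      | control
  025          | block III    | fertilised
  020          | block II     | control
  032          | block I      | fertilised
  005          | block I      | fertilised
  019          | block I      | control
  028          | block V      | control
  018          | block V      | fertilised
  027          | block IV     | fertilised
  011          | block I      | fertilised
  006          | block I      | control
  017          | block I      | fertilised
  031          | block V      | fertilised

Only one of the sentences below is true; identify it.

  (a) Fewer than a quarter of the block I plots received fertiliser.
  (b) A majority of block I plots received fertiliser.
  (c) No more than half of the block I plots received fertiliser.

|A| = 19, |A ∩ B| = 10, |A ∖ B| = 9.
(a) requires |A ∩ B| / |A| < 1/4: false.
(b) requires |A ∩ B| > |A ∖ B|: true.
(c) requires |A ∩ B| ≤ |A ∖ B|: false.

(b)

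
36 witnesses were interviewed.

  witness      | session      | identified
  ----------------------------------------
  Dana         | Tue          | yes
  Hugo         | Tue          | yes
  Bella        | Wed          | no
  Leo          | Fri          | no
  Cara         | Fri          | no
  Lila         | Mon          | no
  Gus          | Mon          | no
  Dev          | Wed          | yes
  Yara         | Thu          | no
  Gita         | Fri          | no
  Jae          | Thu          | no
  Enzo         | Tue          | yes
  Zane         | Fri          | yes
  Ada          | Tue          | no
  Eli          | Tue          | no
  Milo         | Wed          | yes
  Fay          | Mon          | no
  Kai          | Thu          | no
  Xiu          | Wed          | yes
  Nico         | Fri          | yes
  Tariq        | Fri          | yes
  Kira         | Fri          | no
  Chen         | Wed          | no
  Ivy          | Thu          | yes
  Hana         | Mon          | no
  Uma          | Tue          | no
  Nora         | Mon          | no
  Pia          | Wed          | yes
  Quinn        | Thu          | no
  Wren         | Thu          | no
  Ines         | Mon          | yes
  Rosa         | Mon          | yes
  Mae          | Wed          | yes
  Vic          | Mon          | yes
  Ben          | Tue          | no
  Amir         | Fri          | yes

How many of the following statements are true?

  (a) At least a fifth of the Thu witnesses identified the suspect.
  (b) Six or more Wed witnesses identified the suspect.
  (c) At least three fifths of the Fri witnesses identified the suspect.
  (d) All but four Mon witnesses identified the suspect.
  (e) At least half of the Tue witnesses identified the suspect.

0

(a) Thu: |A| = 6, |A ∩ B| = 1; needs |A ∩ B| / |A| ≥ 1/5 — false.
(b) Wed: |A| = 7, |A ∩ B| = 5; needs |A ∩ B| ≥ 6 — false.
(c) Fri: |A| = 8, |A ∩ B| = 4; needs |A ∩ B| / |A| ≥ 3/5 — false.
(d) Mon: |A| = 8, |A ∩ B| = 3; needs |A ∖ B| = 4 — false.
(e) Tue: |A| = 7, |A ∩ B| = 3; needs |A ∩ B| ≥ |A ∖ B| — false.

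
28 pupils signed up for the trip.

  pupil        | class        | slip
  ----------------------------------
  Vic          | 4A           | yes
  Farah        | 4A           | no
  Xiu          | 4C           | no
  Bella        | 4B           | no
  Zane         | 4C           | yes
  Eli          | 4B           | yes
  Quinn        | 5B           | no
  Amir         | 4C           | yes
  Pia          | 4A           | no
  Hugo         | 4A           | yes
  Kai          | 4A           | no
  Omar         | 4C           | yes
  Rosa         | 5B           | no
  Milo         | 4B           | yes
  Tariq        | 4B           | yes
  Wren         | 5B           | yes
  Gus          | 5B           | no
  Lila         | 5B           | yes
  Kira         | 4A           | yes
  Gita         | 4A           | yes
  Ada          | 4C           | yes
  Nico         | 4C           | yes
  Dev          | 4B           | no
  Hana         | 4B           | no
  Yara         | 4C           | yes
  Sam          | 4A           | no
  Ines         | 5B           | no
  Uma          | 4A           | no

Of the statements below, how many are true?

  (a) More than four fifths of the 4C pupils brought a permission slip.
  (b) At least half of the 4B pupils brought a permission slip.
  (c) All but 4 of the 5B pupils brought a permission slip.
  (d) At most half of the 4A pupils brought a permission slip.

(a) 4C: |A| = 7, |A ∩ B| = 6; needs |A ∩ B| / |A| > 4/5 — true.
(b) 4B: |A| = 6, |A ∩ B| = 3; needs |A ∩ B| ≥ |A ∖ B| — true.
(c) 5B: |A| = 6, |A ∩ B| = 2; needs |A ∖ B| = 4 — true.
(d) 4A: |A| = 9, |A ∩ B| = 4; needs |A ∩ B| ≤ |A ∖ B| — true.

4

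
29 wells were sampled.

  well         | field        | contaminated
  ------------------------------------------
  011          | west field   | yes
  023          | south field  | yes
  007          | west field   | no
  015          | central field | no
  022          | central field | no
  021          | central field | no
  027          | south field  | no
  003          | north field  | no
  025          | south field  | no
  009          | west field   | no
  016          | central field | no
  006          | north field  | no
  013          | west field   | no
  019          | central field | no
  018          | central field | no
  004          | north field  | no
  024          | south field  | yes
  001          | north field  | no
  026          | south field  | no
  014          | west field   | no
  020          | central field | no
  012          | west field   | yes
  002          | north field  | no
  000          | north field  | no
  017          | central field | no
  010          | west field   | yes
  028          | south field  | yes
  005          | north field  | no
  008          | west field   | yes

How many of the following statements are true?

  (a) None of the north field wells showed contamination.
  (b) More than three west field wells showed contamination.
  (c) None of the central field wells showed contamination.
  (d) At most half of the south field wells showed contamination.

(a) north field: |A| = 7, |A ∩ B| = 0; needs A ∩ B = ∅ (|A ∩ B| = 0) — true.
(b) west field: |A| = 8, |A ∩ B| = 4; needs |A ∩ B| > 3 — true.
(c) central field: |A| = 8, |A ∩ B| = 0; needs A ∩ B = ∅ (|A ∩ B| = 0) — true.
(d) south field: |A| = 6, |A ∩ B| = 3; needs |A ∩ B| ≤ |A ∖ B| — true.

4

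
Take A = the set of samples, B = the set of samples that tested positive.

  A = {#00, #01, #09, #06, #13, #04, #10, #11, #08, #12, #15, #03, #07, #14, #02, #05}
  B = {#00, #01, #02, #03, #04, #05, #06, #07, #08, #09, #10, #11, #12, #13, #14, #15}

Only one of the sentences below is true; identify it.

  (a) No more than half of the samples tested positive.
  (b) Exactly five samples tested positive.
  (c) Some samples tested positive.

|A| = 16, |A ∩ B| = 16, |A ∖ B| = 0.
(a) requires |A ∩ B| ≤ |A ∖ B|: false.
(b) requires |A ∩ B| = 5: false.
(c) requires A ∩ B ≠ ∅ (|A ∩ B| ≥ 1): true.

(c)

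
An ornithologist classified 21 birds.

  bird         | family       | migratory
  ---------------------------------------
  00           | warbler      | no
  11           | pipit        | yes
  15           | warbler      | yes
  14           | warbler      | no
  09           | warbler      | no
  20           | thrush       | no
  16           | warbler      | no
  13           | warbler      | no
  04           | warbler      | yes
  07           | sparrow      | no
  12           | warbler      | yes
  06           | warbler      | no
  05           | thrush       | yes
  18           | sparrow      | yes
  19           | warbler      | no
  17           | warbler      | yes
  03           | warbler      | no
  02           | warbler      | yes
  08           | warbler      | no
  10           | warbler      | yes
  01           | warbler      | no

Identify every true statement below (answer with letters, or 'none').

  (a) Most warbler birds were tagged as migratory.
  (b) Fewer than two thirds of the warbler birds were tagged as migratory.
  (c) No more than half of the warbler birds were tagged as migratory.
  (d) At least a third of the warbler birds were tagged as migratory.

|A| = 16, |A ∩ B| = 6, |A ∖ B| = 10.
(a) |A ∩ B| > |A ∖ B|: fails.
(b) |A ∩ B| / |A| < 2/3: holds.
(c) |A ∩ B| ≤ |A ∖ B|: holds.
(d) |A ∩ B| / |A| ≥ 1/3: holds.

(b), (c), (d)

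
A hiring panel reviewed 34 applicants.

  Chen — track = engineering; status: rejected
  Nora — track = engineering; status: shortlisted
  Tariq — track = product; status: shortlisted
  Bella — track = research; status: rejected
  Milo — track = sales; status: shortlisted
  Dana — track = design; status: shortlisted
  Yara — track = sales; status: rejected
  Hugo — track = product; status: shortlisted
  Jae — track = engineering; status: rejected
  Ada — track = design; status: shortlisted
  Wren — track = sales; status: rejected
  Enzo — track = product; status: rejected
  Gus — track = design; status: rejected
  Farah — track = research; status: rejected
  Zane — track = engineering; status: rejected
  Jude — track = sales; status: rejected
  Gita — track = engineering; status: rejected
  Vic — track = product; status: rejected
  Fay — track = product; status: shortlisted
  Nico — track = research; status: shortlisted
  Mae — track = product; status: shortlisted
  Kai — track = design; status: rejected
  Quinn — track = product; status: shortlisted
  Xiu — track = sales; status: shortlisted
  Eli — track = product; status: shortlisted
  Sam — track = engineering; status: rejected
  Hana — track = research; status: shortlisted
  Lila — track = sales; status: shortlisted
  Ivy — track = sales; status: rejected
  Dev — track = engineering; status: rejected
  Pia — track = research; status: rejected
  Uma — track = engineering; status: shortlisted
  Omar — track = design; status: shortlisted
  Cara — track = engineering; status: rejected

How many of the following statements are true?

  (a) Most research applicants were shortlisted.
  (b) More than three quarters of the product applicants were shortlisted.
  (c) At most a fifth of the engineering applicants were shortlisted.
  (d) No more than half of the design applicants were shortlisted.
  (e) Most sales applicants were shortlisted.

(a) research: |A| = 5, |A ∩ B| = 2; needs |A ∩ B| > |A ∖ B| — false.
(b) product: |A| = 8, |A ∩ B| = 6; needs |A ∩ B| / |A| > 3/4 — false.
(c) engineering: |A| = 9, |A ∩ B| = 2; needs |A ∩ B| / |A| ≤ 1/5 — false.
(d) design: |A| = 5, |A ∩ B| = 3; needs |A ∩ B| ≤ |A ∖ B| — false.
(e) sales: |A| = 7, |A ∩ B| = 3; needs |A ∩ B| > |A ∖ B| — false.

0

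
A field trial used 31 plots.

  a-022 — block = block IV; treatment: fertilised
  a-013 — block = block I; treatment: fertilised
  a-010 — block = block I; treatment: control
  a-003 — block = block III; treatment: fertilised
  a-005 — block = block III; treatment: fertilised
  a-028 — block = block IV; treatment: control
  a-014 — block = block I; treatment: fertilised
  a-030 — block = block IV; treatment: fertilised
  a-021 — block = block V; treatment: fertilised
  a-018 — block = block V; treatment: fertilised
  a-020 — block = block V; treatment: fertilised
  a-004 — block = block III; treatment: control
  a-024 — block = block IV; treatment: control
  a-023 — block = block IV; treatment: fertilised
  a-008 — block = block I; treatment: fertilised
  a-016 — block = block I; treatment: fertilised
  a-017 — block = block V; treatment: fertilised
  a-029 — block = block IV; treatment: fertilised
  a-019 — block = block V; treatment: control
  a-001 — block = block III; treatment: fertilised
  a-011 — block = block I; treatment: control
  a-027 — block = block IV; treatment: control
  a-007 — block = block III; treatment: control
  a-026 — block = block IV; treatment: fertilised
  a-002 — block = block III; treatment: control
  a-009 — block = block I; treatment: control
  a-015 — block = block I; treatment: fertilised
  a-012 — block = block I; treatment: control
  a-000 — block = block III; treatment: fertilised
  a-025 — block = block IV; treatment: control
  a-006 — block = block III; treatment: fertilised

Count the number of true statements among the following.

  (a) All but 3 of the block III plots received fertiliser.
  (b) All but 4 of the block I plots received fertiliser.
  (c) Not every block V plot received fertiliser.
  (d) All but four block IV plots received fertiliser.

(a) block III: |A| = 8, |A ∩ B| = 5; needs |A ∖ B| = 3 — true.
(b) block I: |A| = 9, |A ∩ B| = 5; needs |A ∖ B| = 4 — true.
(c) block V: |A| = 5, |A ∩ B| = 4; needs A ⊄ B (|A ∖ B| ≥ 1) — true.
(d) block IV: |A| = 9, |A ∩ B| = 5; needs |A ∖ B| = 4 — true.

4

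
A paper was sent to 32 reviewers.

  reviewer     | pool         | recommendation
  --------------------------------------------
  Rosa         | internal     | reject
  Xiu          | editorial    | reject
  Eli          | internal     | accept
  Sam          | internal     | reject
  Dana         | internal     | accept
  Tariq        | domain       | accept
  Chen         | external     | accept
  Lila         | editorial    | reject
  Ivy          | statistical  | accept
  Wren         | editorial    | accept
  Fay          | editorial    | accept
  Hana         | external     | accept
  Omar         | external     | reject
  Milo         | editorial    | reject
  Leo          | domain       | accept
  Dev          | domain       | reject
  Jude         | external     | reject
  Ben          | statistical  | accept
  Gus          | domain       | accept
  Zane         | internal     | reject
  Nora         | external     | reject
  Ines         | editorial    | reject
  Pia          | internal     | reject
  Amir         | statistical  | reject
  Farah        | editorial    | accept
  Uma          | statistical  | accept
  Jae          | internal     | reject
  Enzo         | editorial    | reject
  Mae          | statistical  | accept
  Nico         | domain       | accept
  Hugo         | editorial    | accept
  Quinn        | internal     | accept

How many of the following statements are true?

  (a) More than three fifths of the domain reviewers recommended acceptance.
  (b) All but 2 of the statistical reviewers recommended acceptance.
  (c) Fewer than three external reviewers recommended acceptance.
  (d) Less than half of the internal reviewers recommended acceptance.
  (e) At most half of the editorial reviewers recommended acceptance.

4

(a) domain: |A| = 5, |A ∩ B| = 4; needs |A ∩ B| / |A| > 3/5 — true.
(b) statistical: |A| = 5, |A ∩ B| = 4; needs |A ∖ B| = 2 — false.
(c) external: |A| = 5, |A ∩ B| = 2; needs |A ∩ B| < 3 — true.
(d) internal: |A| = 8, |A ∩ B| = 3; needs |A ∩ B| < |A ∖ B| — true.
(e) editorial: |A| = 9, |A ∩ B| = 4; needs |A ∩ B| ≤ |A ∖ B| — true.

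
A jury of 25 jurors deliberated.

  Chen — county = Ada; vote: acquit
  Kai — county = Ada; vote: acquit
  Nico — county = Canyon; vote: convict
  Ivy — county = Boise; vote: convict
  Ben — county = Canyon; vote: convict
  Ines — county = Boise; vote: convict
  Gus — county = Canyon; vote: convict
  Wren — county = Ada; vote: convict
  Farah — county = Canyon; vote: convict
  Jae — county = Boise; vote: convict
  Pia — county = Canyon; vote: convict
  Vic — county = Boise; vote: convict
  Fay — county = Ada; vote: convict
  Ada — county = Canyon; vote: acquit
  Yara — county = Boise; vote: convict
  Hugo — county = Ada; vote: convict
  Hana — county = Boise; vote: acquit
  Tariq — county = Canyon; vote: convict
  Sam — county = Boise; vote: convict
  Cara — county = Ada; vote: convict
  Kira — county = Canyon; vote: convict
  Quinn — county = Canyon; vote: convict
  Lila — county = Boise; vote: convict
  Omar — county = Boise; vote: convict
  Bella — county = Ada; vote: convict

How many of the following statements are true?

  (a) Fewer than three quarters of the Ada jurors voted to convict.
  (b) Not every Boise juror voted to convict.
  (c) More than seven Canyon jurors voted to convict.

3

(a) Ada: |A| = 7, |A ∩ B| = 5; needs |A ∩ B| / |A| < 3/4 — true.
(b) Boise: |A| = 9, |A ∩ B| = 8; needs A ⊄ B (|A ∖ B| ≥ 1) — true.
(c) Canyon: |A| = 9, |A ∩ B| = 8; needs |A ∩ B| > 7 — true.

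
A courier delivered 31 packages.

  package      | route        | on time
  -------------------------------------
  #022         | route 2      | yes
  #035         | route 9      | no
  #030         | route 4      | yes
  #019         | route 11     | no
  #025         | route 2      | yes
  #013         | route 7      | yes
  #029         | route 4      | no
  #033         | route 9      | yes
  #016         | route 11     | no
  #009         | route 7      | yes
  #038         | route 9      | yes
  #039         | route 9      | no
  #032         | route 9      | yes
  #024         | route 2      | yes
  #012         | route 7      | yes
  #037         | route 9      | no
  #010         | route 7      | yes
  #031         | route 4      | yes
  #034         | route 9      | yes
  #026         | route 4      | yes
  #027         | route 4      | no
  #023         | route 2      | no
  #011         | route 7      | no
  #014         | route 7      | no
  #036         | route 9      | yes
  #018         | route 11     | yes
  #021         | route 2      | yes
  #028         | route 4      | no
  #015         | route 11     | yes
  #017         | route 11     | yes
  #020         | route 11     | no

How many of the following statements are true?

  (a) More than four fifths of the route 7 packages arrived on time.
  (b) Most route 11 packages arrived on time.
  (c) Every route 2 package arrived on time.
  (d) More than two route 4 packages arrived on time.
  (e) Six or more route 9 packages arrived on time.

(a) route 7: |A| = 6, |A ∩ B| = 4; needs |A ∩ B| / |A| > 4/5 — false.
(b) route 11: |A| = 6, |A ∩ B| = 3; needs |A ∩ B| > |A ∖ B| — false.
(c) route 2: |A| = 5, |A ∩ B| = 4; needs A ⊆ B, i.e. every element of A is in B (|A ∖ B| = 0) — false.
(d) route 4: |A| = 6, |A ∩ B| = 3; needs |A ∩ B| > 2 — true.
(e) route 9: |A| = 8, |A ∩ B| = 5; needs |A ∩ B| ≥ 6 — false.

1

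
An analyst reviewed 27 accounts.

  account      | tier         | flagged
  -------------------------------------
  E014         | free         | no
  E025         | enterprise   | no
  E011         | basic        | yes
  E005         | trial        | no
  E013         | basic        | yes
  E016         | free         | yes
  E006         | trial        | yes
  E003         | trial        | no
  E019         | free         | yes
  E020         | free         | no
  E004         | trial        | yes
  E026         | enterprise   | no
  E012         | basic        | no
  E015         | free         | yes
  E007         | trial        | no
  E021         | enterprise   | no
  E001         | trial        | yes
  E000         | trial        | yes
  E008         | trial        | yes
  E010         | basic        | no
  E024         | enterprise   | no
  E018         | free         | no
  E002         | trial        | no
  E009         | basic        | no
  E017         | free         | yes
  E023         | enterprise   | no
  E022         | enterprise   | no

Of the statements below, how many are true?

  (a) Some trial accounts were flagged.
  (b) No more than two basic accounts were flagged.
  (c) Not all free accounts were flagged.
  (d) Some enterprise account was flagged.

(a) trial: |A| = 9, |A ∩ B| = 5; needs A ∩ B ≠ ∅ (|A ∩ B| ≥ 1) — true.
(b) basic: |A| = 5, |A ∩ B| = 2; needs |A ∩ B| ≤ 2 — true.
(c) free: |A| = 7, |A ∩ B| = 4; needs A ⊄ B (|A ∖ B| ≥ 1) — true.
(d) enterprise: |A| = 6, |A ∩ B| = 0; needs A ∩ B ≠ ∅ (|A ∩ B| ≥ 1) — false.

3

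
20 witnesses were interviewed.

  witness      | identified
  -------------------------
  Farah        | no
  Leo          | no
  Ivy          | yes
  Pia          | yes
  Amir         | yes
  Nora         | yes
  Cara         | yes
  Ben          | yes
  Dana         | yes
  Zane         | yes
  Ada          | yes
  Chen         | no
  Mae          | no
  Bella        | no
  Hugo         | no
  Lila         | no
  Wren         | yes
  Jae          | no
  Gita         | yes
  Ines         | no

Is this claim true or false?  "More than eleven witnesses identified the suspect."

False

The determiner here denotes the relation: |A ∩ B| > 11.
|A| = 20, |A ∩ B| = 11, |A ∖ B| = 9.
|A ∩ B| = 11, so the statement is false.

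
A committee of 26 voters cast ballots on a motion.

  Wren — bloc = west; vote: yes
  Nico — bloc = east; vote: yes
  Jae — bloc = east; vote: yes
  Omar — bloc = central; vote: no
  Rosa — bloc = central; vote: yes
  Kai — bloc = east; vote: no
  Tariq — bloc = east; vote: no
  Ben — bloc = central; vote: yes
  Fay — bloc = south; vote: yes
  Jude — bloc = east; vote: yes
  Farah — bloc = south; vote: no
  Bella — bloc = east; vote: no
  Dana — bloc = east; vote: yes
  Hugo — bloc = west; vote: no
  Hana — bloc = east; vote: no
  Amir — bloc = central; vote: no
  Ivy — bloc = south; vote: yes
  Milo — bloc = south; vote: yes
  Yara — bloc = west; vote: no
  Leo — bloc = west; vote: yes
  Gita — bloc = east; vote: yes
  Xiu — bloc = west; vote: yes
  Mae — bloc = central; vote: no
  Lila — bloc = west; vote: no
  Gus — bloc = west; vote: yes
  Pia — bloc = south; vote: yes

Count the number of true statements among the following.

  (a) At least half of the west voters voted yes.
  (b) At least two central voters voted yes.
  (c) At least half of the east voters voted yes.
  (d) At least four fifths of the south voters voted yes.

4

(a) west: |A| = 7, |A ∩ B| = 4; needs |A ∩ B| ≥ |A ∖ B| — true.
(b) central: |A| = 5, |A ∩ B| = 2; needs |A ∩ B| ≥ 2 — true.
(c) east: |A| = 9, |A ∩ B| = 5; needs |A ∩ B| ≥ |A ∖ B| — true.
(d) south: |A| = 5, |A ∩ B| = 4; needs |A ∩ B| / |A| ≥ 4/5 — true.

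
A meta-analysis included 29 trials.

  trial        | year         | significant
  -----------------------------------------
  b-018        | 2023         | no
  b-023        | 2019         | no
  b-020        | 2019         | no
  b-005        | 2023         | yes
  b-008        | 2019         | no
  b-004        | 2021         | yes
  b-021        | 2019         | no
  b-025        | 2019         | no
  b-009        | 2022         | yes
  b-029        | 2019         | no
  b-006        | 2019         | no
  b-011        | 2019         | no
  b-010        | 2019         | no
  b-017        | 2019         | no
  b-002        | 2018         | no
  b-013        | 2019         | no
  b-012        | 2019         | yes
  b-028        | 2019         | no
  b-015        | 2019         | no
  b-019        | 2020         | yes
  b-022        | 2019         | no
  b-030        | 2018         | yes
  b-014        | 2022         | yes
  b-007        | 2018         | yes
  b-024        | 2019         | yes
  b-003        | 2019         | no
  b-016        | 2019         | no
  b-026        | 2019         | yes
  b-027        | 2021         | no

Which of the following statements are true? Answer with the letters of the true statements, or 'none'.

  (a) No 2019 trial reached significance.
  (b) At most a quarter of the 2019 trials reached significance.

(b)

|A| = 19, |A ∩ B| = 3, |A ∖ B| = 16.
(a) A ∩ B = ∅ (|A ∩ B| = 0): fails.
(b) |A ∩ B| / |A| ≤ 1/4: holds.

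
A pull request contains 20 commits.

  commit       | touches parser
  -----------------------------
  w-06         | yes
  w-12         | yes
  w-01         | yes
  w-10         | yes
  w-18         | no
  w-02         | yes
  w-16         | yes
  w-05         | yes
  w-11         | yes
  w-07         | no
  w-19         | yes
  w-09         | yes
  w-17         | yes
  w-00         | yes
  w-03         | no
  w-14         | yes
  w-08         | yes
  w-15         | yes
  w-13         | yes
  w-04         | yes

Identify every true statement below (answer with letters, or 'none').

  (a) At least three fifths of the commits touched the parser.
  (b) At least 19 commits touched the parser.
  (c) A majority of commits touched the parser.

(a), (c)

|A| = 20, |A ∩ B| = 17, |A ∖ B| = 3.
(a) |A ∩ B| / |A| ≥ 3/5: holds.
(b) |A ∩ B| ≥ 19: fails.
(c) |A ∩ B| > |A ∖ B|: holds.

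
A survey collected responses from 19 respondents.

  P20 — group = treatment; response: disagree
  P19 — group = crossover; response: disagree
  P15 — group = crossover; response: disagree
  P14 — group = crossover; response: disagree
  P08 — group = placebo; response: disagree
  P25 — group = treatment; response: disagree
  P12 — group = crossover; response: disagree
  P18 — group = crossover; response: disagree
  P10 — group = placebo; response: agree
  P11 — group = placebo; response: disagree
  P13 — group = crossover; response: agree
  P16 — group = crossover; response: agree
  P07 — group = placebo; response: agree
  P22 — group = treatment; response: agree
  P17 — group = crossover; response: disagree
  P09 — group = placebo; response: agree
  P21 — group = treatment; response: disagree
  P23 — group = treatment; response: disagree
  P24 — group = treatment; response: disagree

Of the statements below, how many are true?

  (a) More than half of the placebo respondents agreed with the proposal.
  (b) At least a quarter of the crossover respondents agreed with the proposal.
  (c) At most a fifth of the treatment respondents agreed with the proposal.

3

(a) placebo: |A| = 5, |A ∩ B| = 3; needs |A ∩ B| > |A ∖ B| — true.
(b) crossover: |A| = 8, |A ∩ B| = 2; needs |A ∩ B| / |A| ≥ 1/4 — true.
(c) treatment: |A| = 6, |A ∩ B| = 1; needs |A ∩ B| / |A| ≤ 1/5 — true.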